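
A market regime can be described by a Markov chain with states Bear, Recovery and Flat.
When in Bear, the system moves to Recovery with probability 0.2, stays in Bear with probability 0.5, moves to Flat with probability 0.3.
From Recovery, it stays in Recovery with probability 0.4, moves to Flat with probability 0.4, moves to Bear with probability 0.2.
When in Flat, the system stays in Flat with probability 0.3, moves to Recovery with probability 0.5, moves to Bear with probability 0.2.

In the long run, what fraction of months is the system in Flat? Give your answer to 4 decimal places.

0.3377

Let the stationary distribution be π with π = πP and π_1 + π_2 + π_3 = 1.
π_1 = 0.5·π_1 + 0.2·π_2 + 0.2·π_3
π_2 = 0.2·π_1 + 0.4·π_2 + 0.5·π_3
Solving with the normalization constraint gives π = (0.2857, 0.3766, 0.3377).
So the stationary probability of Flat is 0.3377.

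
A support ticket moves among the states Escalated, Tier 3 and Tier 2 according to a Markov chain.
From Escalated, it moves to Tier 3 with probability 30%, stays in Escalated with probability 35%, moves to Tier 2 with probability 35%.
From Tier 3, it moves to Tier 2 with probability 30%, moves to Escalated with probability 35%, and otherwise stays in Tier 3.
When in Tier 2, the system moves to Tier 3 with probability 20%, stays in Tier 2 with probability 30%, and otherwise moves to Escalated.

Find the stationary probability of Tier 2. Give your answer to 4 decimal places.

0.3199

Let the stationary distribution be π with π = πP and π_1 + π_2 + π_3 = 1.
π_1 = 0.35·π_1 + 0.35·π_2 + 0.5·π_3
π_2 = 0.3·π_1 + 0.35·π_2 + 0.2·π_3
Solving with the normalization constraint gives π = (0.3980, 0.2821, 0.3199).
So the stationary probability of Tier 2 is 0.3199.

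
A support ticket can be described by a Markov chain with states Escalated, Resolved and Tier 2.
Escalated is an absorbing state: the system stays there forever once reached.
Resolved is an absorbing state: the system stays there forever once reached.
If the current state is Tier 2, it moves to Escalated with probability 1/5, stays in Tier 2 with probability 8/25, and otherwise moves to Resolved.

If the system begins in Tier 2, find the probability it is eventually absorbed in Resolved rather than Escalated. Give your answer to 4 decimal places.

0.7059

Let h(s) be the probability of absorption at Resolved starting from transient state s. Then h(Resolved) = 1 and h(Escalated) = 0. By first-step analysis:
h(Tier 2) = 0.2·0 + 0.48·1 + 0.32·h(Tier 2)
Solving: h(Tier 2) = 0.7059.
Starting from Tier 2, the probability is 0.7059.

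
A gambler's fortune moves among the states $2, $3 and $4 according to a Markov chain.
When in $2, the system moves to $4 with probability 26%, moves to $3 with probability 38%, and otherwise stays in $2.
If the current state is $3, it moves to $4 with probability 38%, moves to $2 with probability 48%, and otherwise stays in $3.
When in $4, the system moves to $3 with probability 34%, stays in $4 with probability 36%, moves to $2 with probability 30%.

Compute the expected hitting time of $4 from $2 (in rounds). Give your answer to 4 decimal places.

Let t(s) be the expected number of rounds to first reach $4 from state s, with t($4) = 0. Conditioning on the first round:
t($2) = 1 + 0.36·t($2) + 0.38·t($3)
t($3) = 1 + 0.48·t($2) + 0.14·t($3)
Solving: t($2) = 3.3696, t($3) = 3.0435.
Expected rounds from $2 to $4: 3.3696.

3.3696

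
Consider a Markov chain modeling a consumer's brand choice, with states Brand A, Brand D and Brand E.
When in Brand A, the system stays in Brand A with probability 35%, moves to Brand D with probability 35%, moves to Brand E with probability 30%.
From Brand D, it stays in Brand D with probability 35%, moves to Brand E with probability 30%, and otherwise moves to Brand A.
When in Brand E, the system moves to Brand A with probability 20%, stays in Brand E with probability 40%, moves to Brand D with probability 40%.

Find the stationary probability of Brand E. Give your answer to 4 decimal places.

0.3333

Let the stationary distribution be π with π = πP and π_1 + π_2 + π_3 = 1.
π_1 = 0.35·π_1 + 0.35·π_2 + 0.2·π_3
π_2 = 0.35·π_1 + 0.35·π_2 + 0.4·π_3
Solving with the normalization constraint gives π = (0.3000, 0.3667, 0.3333).
So the stationary probability of Brand E is 0.3333.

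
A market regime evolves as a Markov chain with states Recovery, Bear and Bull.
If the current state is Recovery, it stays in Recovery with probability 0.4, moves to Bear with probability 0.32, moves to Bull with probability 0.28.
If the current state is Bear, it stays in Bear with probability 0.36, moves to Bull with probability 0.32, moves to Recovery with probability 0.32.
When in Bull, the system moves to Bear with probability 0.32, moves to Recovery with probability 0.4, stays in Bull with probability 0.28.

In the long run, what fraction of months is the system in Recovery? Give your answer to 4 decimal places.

Let the stationary distribution be π with π = πP and π_1 + π_2 + π_3 = 1.
π_1 = 0.4·π_1 + 0.32·π_2 + 0.4·π_3
π_2 = 0.32·π_1 + 0.36·π_2 + 0.32·π_3
Solving with the normalization constraint gives π = (0.3733, 0.3333, 0.2933).
So the stationary probability of Recovery is 0.3733.

0.3733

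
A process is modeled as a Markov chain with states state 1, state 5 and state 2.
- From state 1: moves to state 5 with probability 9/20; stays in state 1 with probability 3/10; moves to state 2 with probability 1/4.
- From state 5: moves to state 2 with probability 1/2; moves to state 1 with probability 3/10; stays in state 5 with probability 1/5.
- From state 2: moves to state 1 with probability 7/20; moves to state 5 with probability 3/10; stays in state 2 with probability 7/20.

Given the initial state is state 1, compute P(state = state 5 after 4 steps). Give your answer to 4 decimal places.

Propagate the distribution vector 4 steps from state 1.
After 0 steps: (1.0000, 0.0000, 0.0000)
After 1 step: (0.3000, 0.4500, 0.2500)
After 2 steps: (0.3125, 0.3000, 0.3875)
After 3 steps: (0.3194, 0.3169, 0.3638)
After 4 steps: (0.3182, 0.3162, 0.3656)
P(in state 5 after 4 steps) = 0.3162

0.3162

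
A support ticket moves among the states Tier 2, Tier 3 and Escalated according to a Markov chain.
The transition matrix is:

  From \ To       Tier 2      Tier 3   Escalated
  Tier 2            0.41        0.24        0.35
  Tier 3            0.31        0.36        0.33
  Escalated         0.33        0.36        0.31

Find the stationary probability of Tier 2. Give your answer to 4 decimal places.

0.3518

Let the stationary distribution be π with π = πP and π_1 + π_2 + π_3 = 1.
π_1 = 0.41·π_1 + 0.31·π_2 + 0.33·π_3
π_2 = 0.24·π_1 + 0.36·π_2 + 0.36·π_3
Solving with the normalization constraint gives π = (0.3518, 0.3178, 0.3304).
So the stationary probability of Tier 2 is 0.3518.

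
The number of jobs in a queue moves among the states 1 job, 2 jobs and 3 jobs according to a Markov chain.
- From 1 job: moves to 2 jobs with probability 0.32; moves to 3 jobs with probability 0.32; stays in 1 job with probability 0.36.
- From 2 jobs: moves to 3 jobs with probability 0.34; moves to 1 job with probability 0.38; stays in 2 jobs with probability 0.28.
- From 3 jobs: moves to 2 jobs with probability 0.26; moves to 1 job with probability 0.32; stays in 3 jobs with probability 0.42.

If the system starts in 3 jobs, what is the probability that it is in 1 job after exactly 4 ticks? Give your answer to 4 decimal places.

Propagate the distribution vector 4 ticks from 3 jobs.
After 0 ticks: (0.0000, 0.0000, 1.0000)
After 1 tick: (0.3200, 0.2600, 0.4200)
After 2 ticks: (0.3484, 0.2844, 0.3672)
After 3 ticks: (0.3510, 0.2866, 0.3624)
After 4 ticks: (0.3512, 0.2868, 0.3620)
P(in 1 job after 4 ticks) = 0.3512

0.3512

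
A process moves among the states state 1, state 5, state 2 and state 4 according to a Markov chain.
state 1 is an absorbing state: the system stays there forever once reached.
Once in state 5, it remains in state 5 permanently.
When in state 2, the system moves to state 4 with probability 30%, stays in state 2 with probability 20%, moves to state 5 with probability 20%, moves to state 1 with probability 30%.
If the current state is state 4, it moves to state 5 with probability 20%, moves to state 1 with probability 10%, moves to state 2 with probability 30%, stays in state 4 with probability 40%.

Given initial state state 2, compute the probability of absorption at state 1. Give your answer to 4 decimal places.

0.5385

Let h(s) be the probability of absorption at state 1 starting from transient state s. Then h(state 1) = 1 and h(state 5) = 0. By first-step analysis:
h(state 2) = 0.3·1 + 0.2·0 + 0.2·h(state 2) + 0.3·h(state 4)
h(state 4) = 0.1·1 + 0.2·0 + 0.3·h(state 2) + 0.4·h(state 4)
Solving: h(state 2) = 0.5385, h(state 4) = 0.4359.
Starting from state 2, the probability is 0.5385.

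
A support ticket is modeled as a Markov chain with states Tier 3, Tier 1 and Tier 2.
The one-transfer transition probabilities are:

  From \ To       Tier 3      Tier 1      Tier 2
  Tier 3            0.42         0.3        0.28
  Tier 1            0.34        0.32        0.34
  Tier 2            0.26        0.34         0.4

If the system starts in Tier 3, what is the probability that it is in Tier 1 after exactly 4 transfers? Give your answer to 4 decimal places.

0.3199

Propagate the distribution vector 4 transfers from Tier 3.
After 0 transfers: (1.0000, 0.0000, 0.0000)
After 1 transfer: (0.4200, 0.3000, 0.2800)
After 2 transfers: (0.3512, 0.3172, 0.3316)
After 3 transfers: (0.3416, 0.3196, 0.3388)
After 4 transfers: (0.3402, 0.3199, 0.3398)
P(in Tier 1 after 4 transfers) = 0.3199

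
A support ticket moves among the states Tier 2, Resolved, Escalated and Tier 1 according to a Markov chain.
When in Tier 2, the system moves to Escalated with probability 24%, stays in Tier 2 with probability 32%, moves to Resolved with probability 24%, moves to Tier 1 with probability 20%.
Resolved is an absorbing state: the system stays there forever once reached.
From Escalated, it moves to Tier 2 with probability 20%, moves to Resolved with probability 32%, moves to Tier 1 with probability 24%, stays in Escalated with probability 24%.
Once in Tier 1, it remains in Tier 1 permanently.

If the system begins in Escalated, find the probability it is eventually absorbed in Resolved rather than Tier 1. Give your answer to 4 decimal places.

Let h(s) be the probability of absorption at Resolved starting from transient state s. Then h(Resolved) = 1 and h(Tier 1) = 0. By first-step analysis:
h(Tier 2) = 0.32·h(Tier 2) + 0.24·1 + 0.24·h(Escalated) + 0.2·0
h(Escalated) = 0.2·h(Tier 2) + 0.32·1 + 0.24·h(Escalated) + 0.24·0
Solving: h(Tier 2) = 0.5529, h(Escalated) = 0.5666.
Starting from Escalated, the probability is 0.5666.

0.5666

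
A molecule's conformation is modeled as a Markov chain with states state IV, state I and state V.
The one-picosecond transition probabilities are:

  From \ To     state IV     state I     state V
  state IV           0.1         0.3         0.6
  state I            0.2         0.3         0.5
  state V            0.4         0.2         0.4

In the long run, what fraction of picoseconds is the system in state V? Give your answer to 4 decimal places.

Let the stationary distribution be π with π = πP and π_1 + π_2 + π_3 = 1.
π_1 = 0.1·π_1 + 0.2·π_2 + 0.4·π_3
π_2 = 0.3·π_1 + 0.3·π_2 + 0.2·π_3
Solving with the normalization constraint gives π = (0.2689, 0.2521, 0.4790).
So the stationary probability of state V is 0.4790.

0.4790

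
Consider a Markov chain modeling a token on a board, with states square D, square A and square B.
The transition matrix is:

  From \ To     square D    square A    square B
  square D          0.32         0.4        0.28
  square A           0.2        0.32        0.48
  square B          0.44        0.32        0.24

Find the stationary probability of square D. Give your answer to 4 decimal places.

Let the stationary distribution be π with π = πP and π_1 + π_2 + π_3 = 1.
π_1 = 0.32·π_1 + 0.2·π_2 + 0.44·π_3
π_2 = 0.4·π_1 + 0.32·π_2 + 0.32·π_3
Solving with the normalization constraint gives π = (0.3188, 0.3455, 0.3357).
So the stationary probability of square D is 0.3188.

0.3188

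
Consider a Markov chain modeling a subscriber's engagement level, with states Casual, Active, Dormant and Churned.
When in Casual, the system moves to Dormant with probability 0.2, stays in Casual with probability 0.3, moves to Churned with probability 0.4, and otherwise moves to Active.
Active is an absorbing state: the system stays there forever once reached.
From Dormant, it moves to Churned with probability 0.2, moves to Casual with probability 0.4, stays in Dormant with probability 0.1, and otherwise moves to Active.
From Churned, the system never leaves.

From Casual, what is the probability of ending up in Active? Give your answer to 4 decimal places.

Let h(s) be the probability of absorption at Active starting from transient state s. Then h(Active) = 1 and h(Churned) = 0. By first-step analysis:
h(Casual) = 0.3·h(Casual) + 0.1·1 + 0.2·h(Dormant) + 0.4·0
h(Dormant) = 0.4·h(Casual) + 0.3·1 + 0.1·h(Dormant) + 0.2·0
Solving: h(Casual) = 0.2727, h(Dormant) = 0.4545.
Starting from Casual, the probability is 0.2727.

0.2727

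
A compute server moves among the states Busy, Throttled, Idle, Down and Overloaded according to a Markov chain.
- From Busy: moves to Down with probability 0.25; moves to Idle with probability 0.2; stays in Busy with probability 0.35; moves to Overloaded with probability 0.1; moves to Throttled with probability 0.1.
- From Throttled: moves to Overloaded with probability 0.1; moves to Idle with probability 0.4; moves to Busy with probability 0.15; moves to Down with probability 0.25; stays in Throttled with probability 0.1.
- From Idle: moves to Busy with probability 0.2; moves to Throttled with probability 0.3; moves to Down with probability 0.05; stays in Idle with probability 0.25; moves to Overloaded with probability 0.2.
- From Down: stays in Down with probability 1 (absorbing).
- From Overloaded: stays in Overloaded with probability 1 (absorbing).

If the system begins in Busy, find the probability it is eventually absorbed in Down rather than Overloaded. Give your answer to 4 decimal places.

Let h(s) be the probability of absorption at Down starting from transient state s. Then h(Down) = 1 and h(Overloaded) = 0. By first-step analysis:
h(Busy) = 0.35·h(Busy) + 0.1·h(Throttled) + 0.2·h(Idle) + 0.25·1 + 0.1·0
h(Throttled) = 0.15·h(Busy) + 0.1·h(Throttled) + 0.4·h(Idle) + 0.25·1 + 0.1·0
h(Idle) = 0.2·h(Busy) + 0.3·h(Throttled) + 0.25·h(Idle) + 0.05·1 + 0.2·0
Solving: h(Busy) = 0.6189, h(Throttled) = 0.5885, h(Idle) = 0.4671.
Starting from Busy, the probability is 0.6189.

0.6189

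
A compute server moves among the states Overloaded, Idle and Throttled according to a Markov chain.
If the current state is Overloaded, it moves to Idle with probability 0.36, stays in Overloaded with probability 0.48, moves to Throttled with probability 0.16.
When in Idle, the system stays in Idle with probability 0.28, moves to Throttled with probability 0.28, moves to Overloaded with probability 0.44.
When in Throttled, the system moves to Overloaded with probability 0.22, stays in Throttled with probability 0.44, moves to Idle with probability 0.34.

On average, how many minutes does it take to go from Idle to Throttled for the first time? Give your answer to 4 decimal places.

4.4444

Let t(s) be the expected number of minutes to first reach Throttled from state s, with t(Throttled) = 0. Conditioning on the first minute:
t(Overloaded) = 1 + 0.48·t(Overloaded) + 0.36·t(Idle)
t(Idle) = 1 + 0.44·t(Overloaded) + 0.28·t(Idle)
Solving: t(Overloaded) = 5.0000, t(Idle) = 4.4444.
Expected minutes from Idle to Throttled: 4.4444.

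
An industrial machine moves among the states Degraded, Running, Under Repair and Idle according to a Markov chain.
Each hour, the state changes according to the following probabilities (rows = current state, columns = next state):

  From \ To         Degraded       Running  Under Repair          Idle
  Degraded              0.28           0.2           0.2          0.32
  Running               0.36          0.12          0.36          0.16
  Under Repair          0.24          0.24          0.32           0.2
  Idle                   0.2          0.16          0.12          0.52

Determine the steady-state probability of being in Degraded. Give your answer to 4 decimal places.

Let the stationary distribution be π with π = πP and π_1 + π_2 + π_3 + π_4 = 1.
π_1 = 0.28·π_1 + 0.36·π_2 + 0.24·π_3 + 0.2·π_4
π_2 = 0.2·π_1 + 0.12·π_2 + 0.24·π_3 + 0.16·π_4
π_3 = 0.2·π_1 + 0.36·π_2 + 0.32·π_3 + 0.12·π_4
Solving with the normalization constraint gives π = (0.2590, 0.1815, 0.2304, 0.3291).
So the stationary probability of Degraded is 0.2590.

0.2590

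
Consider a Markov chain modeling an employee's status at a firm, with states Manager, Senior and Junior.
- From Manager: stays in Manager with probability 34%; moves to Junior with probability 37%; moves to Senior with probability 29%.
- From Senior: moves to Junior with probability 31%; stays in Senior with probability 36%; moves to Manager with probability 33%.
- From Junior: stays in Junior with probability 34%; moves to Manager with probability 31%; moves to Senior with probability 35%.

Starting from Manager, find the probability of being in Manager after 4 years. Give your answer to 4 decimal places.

Propagate the distribution vector 4 years from Manager.
After 0 years: (1.0000, 0.0000, 0.0000)
After 1 year: (0.3400, 0.2900, 0.3700)
After 2 years: (0.3260, 0.3325, 0.3415)
After 3 years: (0.3264, 0.3338, 0.3398)
After 4 years: (0.3265, 0.3338, 0.3398)
P(in Manager after 4 years) = 0.3265

0.3265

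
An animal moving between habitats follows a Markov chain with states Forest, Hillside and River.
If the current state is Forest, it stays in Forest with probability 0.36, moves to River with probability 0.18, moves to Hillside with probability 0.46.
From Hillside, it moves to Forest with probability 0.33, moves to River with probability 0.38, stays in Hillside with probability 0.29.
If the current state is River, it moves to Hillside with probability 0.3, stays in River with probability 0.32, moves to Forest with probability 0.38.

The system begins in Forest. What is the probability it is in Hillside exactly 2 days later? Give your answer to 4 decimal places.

Sum over the intermediate state after 1 day:
P = P(Forest→Forest)·P(Forest→Hillside) + P(Forest→Hillside)·P(Hillside→Hillside) + P(Forest→River)·P(River→Hillside)
  = 0.36×0.46 + 0.46×0.29 + 0.18×0.3
  = 0.1656 + 0.1334 + 0.0540 = 0.3530

0.3530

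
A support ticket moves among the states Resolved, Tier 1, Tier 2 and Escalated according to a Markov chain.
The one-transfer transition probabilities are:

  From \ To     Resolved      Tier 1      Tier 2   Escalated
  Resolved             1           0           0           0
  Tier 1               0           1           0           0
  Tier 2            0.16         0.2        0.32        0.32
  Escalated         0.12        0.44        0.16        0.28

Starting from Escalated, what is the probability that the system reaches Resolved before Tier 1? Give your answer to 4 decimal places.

0.2445

Let h(s) be the probability of absorption at Resolved starting from transient state s. Then h(Resolved) = 1 and h(Tier 1) = 0. By first-step analysis:
h(Tier 2) = 0.16·1 + 0.2·0 + 0.32·h(Tier 2) + 0.32·h(Escalated)
h(Escalated) = 0.12·1 + 0.44·0 + 0.16·h(Tier 2) + 0.28·h(Escalated)
Solving: h(Tier 2) = 0.3504, h(Escalated) = 0.2445.
Starting from Escalated, the probability is 0.2445.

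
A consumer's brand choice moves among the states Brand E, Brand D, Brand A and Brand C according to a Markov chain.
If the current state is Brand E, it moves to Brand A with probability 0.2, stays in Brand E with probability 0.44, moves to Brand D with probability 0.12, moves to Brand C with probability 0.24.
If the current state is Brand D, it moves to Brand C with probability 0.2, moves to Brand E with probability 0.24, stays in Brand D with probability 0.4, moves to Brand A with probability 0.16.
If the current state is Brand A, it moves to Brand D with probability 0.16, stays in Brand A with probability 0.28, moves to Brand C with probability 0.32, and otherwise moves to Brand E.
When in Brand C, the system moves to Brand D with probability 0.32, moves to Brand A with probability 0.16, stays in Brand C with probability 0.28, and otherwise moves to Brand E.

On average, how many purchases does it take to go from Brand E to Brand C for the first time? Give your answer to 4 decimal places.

4.0058

Let t(s) be the expected number of purchases to first reach Brand C from state s, with t(Brand C) = 0. Conditioning on the first purchase:
t(Brand E) = 1 + 0.44·t(Brand E) + 0.12·t(Brand D) + 0.2·t(Brand A)
t(Brand D) = 1 + 0.24·t(Brand E) + 0.4·t(Brand D) + 0.16·t(Brand A)
t(Brand A) = 1 + 0.24·t(Brand E) + 0.16·t(Brand D) + 0.28·t(Brand A)
Solving: t(Brand E) = 4.0058, t(Brand D) = 4.2471, t(Brand A) = 3.6680.
Expected purchases from Brand E to Brand C: 4.0058.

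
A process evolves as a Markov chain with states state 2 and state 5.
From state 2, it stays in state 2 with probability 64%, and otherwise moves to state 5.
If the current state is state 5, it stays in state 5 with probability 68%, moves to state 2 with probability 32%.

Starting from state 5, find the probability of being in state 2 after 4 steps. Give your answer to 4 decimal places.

0.4657

Propagate the distribution vector 4 steps from state 5.
After 0 steps: (0.0000, 1.0000)
After 1 step: (0.3200, 0.6800)
After 2 steps: (0.4224, 0.5776)
After 3 steps: (0.4552, 0.5448)
After 4 steps: (0.4657, 0.5343)
P(in state 2 after 4 steps) = 0.4657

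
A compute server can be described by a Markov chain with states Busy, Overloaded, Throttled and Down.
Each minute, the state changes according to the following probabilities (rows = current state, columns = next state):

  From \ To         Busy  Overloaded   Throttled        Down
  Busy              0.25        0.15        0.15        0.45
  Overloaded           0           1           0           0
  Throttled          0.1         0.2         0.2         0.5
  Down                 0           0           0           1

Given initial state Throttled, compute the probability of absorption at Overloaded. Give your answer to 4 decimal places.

0.2821

Let h(s) be the probability of absorption at Overloaded starting from transient state s. Then h(Overloaded) = 1 and h(Down) = 0. By first-step analysis:
h(Busy) = 0.25·h(Busy) + 0.15·1 + 0.15·h(Throttled) + 0.45·0
h(Throttled) = 0.1·h(Busy) + 0.2·1 + 0.2·h(Throttled) + 0.5·0
Solving: h(Busy) = 0.2564, h(Throttled) = 0.2821.
Starting from Throttled, the probability is 0.2821.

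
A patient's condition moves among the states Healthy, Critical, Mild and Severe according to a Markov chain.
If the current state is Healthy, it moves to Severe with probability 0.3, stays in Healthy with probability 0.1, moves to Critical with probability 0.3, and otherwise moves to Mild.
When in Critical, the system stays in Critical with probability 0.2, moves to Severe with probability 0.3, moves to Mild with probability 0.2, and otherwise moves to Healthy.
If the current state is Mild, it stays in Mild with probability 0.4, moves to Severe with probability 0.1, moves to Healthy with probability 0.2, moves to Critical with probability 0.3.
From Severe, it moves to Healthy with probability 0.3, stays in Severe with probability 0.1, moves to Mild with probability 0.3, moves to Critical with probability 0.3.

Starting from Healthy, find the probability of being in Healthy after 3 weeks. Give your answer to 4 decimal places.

Propagate the distribution vector 3 weeks from Healthy.
After 0 weeks: (1.0000, 0.0000, 0.0000, 0.0000)
After 1 week: (0.1000, 0.3000, 0.3000, 0.3000)
After 2 weeks: (0.2500, 0.2700, 0.3000, 0.1800)
After 3 weeks: (0.2200, 0.2730, 0.3030, 0.2040)
P(in Healthy after 3 weeks) = 0.2200

0.2200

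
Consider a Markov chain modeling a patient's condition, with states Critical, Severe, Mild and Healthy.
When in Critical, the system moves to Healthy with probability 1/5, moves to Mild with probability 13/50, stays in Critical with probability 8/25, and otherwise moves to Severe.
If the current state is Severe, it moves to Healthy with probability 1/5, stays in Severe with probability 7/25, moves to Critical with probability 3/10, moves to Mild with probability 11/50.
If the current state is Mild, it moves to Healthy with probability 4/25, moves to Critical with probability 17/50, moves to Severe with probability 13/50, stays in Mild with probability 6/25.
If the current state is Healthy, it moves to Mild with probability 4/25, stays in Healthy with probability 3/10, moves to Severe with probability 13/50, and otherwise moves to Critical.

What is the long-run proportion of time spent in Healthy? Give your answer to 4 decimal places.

0.2123

Let the stationary distribution be π with π = πP and π_1 + π_2 + π_3 + π_4 = 1.
π_1 = 0.32·π_1 + 0.3·π_2 + 0.34·π_3 + 0.28·π_4
π_2 = 0.22·π_1 + 0.28·π_2 + 0.26·π_3 + 0.26·π_4
π_3 = 0.26·π_1 + 0.22·π_2 + 0.24·π_3 + 0.16·π_4
Solving with the normalization constraint gives π = (0.3109, 0.2526, 0.2242, 0.2123).
So the stationary probability of Healthy is 0.2123.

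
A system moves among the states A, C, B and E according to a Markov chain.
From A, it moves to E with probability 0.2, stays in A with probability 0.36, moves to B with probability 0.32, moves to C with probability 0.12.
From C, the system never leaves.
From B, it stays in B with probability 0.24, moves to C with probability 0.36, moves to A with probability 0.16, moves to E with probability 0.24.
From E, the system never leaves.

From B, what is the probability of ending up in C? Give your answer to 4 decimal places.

0.5735

Let h(s) be the probability of absorption at C starting from transient state s. Then h(C) = 1 and h(E) = 0. By first-step analysis:
h(A) = 0.36·h(A) + 0.12·1 + 0.32·h(B) + 0.2·0
h(B) = 0.16·h(A) + 0.36·1 + 0.24·h(B) + 0.24·0
Solving: h(A) = 0.4743, h(B) = 0.5735.
Starting from B, the probability is 0.5735.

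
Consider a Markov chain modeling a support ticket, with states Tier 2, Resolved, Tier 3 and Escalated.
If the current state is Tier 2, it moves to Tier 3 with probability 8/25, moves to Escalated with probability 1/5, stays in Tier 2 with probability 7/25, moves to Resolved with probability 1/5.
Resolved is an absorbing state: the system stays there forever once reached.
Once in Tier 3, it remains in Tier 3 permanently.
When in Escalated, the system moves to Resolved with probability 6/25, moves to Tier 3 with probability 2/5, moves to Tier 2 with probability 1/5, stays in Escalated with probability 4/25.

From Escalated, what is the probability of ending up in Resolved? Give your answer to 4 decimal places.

0.3768

Let h(s) be the probability of absorption at Resolved starting from transient state s. Then h(Resolved) = 1 and h(Tier 3) = 0. By first-step analysis:
h(Tier 2) = 0.28·h(Tier 2) + 0.2·1 + 0.32·0 + 0.2·h(Escalated)
h(Escalated) = 0.2·h(Tier 2) + 0.24·1 + 0.4·0 + 0.16·h(Escalated)
Solving: h(Tier 2) = 0.3824, h(Escalated) = 0.3768.
Starting from Escalated, the probability is 0.3768.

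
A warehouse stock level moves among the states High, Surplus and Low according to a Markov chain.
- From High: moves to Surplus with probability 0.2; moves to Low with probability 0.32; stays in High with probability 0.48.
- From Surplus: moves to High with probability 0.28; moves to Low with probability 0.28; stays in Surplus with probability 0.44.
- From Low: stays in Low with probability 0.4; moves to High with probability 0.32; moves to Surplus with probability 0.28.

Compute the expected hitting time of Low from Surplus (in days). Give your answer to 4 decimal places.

Let t(s) be the expected number of days to first reach Low from state s, with t(Low) = 0. Conditioning on the first day:
t(High) = 1 + 0.48·t(High) + 0.2·t(Surplus)
t(Surplus) = 1 + 0.28·t(High) + 0.44·t(Surplus)
Solving: t(High) = 3.2313, t(Surplus) = 3.4014.
Expected days from Surplus to Low: 3.4014.

3.4014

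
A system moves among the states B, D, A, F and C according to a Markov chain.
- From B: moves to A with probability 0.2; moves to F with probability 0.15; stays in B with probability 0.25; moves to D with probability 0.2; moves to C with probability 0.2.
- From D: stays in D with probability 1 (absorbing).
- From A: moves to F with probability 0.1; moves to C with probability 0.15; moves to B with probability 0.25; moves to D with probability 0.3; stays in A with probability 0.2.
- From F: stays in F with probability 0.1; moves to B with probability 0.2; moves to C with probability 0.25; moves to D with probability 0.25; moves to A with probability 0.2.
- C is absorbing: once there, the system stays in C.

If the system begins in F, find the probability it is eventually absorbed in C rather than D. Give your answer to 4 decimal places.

0.4679

Let h(s) be the probability of absorption at C starting from transient state s. Then h(C) = 1 and h(D) = 0. By first-step analysis:
h(B) = 0.25·h(B) + 0.2·0 + 0.2·h(A) + 0.15·h(F) + 0.2·1
h(A) = 0.25·h(B) + 0.3·0 + 0.2·h(A) + 0.1·h(F) + 0.15·1
h(F) = 0.2·h(B) + 0.25·0 + 0.2·h(A) + 0.1·h(F) + 0.25·1
Solving: h(B) = 0.4646, h(A) = 0.3912, h(F) = 0.4679.
Starting from F, the probability is 0.4679.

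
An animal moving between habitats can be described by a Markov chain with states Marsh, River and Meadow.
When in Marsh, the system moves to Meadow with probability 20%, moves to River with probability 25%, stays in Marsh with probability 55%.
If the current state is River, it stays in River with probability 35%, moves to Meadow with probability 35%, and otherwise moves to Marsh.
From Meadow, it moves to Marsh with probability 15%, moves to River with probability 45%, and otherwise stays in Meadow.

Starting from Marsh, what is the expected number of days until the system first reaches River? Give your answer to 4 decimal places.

3.3333

Let t(s) be the expected number of days to first reach River from state s, with t(River) = 0. Conditioning on the first day:
t(Marsh) = 1 + 0.55·t(Marsh) + 0.2·t(Meadow)
t(Meadow) = 1 + 0.15·t(Marsh) + 0.4·t(Meadow)
Solving: t(Marsh) = 3.3333, t(Meadow) = 2.5000.
Expected days from Marsh to River: 3.3333.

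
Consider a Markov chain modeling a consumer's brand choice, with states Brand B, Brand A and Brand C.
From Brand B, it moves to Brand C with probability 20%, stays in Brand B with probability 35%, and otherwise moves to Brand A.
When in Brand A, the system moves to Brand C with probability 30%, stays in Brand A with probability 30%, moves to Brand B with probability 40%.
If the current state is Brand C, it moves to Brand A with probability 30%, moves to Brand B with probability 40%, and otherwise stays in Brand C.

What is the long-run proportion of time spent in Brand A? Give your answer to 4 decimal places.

Let the stationary distribution be π with π = πP and π_1 + π_2 + π_3 = 1.
π_1 = 0.35·π_1 + 0.4·π_2 + 0.4·π_3
π_2 = 0.45·π_1 + 0.3·π_2 + 0.3·π_3
Solving with the normalization constraint gives π = (0.3810, 0.3571, 0.2619).
So the stationary probability of Brand A is 0.3571.

0.3571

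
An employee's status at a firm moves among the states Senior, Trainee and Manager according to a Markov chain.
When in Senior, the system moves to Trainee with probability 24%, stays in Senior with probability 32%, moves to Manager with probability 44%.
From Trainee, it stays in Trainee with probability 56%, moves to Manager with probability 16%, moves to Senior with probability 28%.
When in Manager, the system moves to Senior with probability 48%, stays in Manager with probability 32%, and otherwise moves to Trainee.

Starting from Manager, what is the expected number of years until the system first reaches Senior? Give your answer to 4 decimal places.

2.3952

Let t(s) be the expected number of years to first reach Senior from state s, with t(Senior) = 0. Conditioning on the first year:
t(Trainee) = 1 + 0.56·t(Trainee) + 0.16·t(Manager)
t(Manager) = 1 + 0.2·t(Trainee) + 0.32·t(Manager)
Solving: t(Trainee) = 3.1437, t(Manager) = 2.3952.
Expected years from Manager to Senior: 2.3952.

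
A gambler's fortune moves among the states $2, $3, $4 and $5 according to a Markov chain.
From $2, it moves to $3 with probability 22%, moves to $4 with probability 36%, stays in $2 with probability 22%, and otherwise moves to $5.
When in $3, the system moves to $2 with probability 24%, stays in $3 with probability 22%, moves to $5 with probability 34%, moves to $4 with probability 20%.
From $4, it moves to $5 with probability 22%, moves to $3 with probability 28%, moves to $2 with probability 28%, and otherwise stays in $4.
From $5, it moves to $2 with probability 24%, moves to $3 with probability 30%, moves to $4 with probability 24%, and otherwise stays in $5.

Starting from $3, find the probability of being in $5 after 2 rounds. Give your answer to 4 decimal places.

Propagate the distribution vector 2 rounds from $3.
After 0 rounds: (0.0000, 1.0000, 0.0000, 0.0000)
After 1 round: (0.2400, 0.2200, 0.2000, 0.3400)
After 2 rounds: (0.2432, 0.2592, 0.2560, 0.2416)
P(in $5 after 2 rounds) = 0.2416

0.2416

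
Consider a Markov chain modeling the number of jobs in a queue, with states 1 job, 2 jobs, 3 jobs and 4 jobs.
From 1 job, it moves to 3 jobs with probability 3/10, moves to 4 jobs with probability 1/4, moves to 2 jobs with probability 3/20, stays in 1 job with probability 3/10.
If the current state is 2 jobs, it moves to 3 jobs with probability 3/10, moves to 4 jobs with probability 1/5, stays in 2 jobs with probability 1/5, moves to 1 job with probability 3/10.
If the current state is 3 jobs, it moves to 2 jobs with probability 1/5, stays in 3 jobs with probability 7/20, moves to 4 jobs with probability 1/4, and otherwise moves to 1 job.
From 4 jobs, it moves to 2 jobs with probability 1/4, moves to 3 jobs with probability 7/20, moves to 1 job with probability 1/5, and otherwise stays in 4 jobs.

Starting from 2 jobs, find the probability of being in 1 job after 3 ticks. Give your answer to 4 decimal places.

Propagate the distribution vector 3 ticks from 2 jobs.
After 0 ticks: (0.0000, 1.0000, 0.0000, 0.0000)
After 1 tick: (0.3000, 0.2000, 0.3000, 0.2000)
After 2 ticks: (0.2500, 0.1950, 0.3250, 0.2300)
After 3 ticks: (0.2445, 0.1990, 0.3278, 0.2288)
P(in 1 job after 3 ticks) = 0.2445

0.2445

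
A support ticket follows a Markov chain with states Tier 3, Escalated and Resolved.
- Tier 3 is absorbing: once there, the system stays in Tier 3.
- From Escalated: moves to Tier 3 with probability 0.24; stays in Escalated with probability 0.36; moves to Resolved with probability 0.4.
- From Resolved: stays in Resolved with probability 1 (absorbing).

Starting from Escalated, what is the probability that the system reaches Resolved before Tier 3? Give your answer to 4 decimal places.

0.6250

Let h(s) be the probability of absorption at Resolved starting from transient state s. Then h(Resolved) = 1 and h(Tier 3) = 0. By first-step analysis:
h(Escalated) = 0.24·0 + 0.36·h(Escalated) + 0.4·1
Solving: h(Escalated) = 0.6250.
Starting from Escalated, the probability is 0.6250.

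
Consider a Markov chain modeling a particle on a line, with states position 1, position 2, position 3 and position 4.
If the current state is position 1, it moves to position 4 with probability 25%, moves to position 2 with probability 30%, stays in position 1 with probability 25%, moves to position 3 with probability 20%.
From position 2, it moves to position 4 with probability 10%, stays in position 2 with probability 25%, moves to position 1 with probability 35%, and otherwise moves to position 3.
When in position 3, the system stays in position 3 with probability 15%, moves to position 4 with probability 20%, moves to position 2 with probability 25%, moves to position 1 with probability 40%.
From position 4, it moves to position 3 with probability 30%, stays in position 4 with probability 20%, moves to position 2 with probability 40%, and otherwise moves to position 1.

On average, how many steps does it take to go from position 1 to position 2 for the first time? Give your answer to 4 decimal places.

Let t(s) be the expected number of steps to first reach position 2 from state s, with t(position 2) = 0. Conditioning on the first step:
t(position 1) = 1 + 0.25·t(position 1) + 0.2·t(position 3) + 0.25·t(position 4)
t(position 3) = 1 + 0.4·t(position 1) + 0.15·t(position 3) + 0.2·t(position 4)
t(position 4) = 1 + 0.1·t(position 1) + 0.3·t(position 3) + 0.2·t(position 4)
Solving: t(position 1) = 3.2032, t(position 3) = 3.3695, t(position 4) = 2.9140.
Expected steps from position 1 to position 2: 3.2032.

3.2032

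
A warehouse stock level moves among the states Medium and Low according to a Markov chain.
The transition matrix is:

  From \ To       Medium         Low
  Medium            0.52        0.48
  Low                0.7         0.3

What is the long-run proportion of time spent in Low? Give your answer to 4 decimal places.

Let the stationary distribution be π with π = πP and π_1 + π_2 = 1.
π_1 = 0.52·π_1 + 0.7·π_2
Solving with the normalization constraint gives π = (0.5932, 0.4068).
So the stationary probability of Low is 0.4068.

0.4068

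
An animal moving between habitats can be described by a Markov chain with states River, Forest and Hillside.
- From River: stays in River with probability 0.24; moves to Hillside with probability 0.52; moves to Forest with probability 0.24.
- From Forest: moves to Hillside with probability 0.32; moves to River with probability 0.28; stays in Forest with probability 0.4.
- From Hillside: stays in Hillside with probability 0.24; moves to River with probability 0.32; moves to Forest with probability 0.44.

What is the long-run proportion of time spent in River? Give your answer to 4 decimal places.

Let the stationary distribution be π with π = πP and π_1 + π_2 + π_3 = 1.
π_1 = 0.24·π_1 + 0.28·π_2 + 0.32·π_3
π_2 = 0.24·π_1 + 0.4·π_2 + 0.44·π_3
Solving with the normalization constraint gives π = (0.2826, 0.3687, 0.3486).
So the stationary probability of River is 0.2826.

0.2826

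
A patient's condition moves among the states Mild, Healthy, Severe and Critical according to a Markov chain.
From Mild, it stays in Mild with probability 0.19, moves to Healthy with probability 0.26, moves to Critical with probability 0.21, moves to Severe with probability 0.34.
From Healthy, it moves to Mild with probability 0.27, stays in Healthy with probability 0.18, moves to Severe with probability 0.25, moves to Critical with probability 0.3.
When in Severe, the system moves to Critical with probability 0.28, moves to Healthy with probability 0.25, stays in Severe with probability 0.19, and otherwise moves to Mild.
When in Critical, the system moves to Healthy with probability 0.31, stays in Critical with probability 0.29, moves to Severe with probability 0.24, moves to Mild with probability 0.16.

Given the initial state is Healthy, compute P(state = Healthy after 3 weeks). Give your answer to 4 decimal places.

Propagate the distribution vector 3 weeks from Healthy.
After 0 weeks: (0.0000, 1.0000, 0.0000, 0.0000)
After 1 week: (0.2700, 0.1800, 0.2500, 0.3000)
After 2 weeks: (0.2179, 0.2581, 0.2563, 0.2677)
After 3 weeks: (0.2257, 0.2502, 0.2516, 0.2726)
P(in Healthy after 3 weeks) = 0.2502

0.2502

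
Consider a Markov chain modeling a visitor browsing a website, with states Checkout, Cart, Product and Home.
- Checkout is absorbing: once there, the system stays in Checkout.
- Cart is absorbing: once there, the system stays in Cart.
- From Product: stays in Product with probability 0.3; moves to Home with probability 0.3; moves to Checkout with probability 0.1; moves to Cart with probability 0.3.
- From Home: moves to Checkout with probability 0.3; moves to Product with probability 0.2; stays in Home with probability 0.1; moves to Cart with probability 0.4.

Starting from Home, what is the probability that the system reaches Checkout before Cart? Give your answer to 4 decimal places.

Let h(s) be the probability of absorption at Checkout starting from transient state s. Then h(Checkout) = 1 and h(Cart) = 0. By first-step analysis:
h(Product) = 0.1·1 + 0.3·0 + 0.3·h(Product) + 0.3·h(Home)
h(Home) = 0.3·1 + 0.4·0 + 0.2·h(Product) + 0.1·h(Home)
Solving: h(Product) = 0.3158, h(Home) = 0.4035.
Starting from Home, the probability is 0.4035.

0.4035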